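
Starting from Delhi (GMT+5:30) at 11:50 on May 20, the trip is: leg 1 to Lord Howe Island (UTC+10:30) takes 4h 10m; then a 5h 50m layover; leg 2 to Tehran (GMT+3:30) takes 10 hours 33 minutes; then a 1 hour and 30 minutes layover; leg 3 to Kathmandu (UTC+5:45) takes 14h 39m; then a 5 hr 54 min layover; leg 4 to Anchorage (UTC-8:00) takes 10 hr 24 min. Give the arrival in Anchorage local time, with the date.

Convert departure to UTC: 11:50 − 5:30 = 06:20 UTC on May 20.
Add 4 hours 10 minutes leg 1 → 10:30 UTC.
Add 5 hours 50 minutes layover in Lord Howe Island → 16:20 UTC.
Add 10 hours 33 minutes leg 2 → 02:53 UTC (May 21).
Add 1 hour and 30 minutes layover in Tehran → 04:23 UTC.
Add 14 hours 39 minutes leg 3 → 19:02 UTC.
Add 5 hours and 54 minutes layover in Kathmandu → 00:56 UTC (May 22).
Add 10 hours 24 minutes leg 4 → 11:20 UTC.
Anchorage is UTC−8:00, so local arrival = 11:20 − 8:00 = 03:20 on May 22.

03:20 on May 22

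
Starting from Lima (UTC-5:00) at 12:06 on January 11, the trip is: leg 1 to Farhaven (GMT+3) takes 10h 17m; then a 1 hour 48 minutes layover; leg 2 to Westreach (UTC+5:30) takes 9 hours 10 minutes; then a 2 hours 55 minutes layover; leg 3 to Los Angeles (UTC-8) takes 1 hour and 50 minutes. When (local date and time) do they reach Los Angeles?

11:06 on January 12

Convert departure to UTC: 12:06 + 5:00 = 17:06 UTC on Jan 11.
Add 10 hours and 17 minutes leg 1 → 03:23 UTC (Jan 12).
Add 1 hour and 48 minutes layover in Farhaven → 05:11 UTC.
Add 9 hours and 10 minutes leg 2 → 14:21 UTC.
Add 2 hours 55 minutes layover in Westreach → 17:16 UTC.
Add 1 hour and 50 minutes leg 3 → 19:06 UTC.
Los Angeles is UTC−8:00, so local arrival = 19:06 − 8:00 = 11:06 on Jan 12.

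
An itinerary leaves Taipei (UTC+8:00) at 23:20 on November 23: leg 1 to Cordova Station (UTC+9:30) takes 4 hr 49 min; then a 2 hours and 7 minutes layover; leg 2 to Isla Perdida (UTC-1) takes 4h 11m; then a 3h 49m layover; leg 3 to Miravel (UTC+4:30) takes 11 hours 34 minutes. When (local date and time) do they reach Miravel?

Convert departure to UTC: 23:20 − 8:00 = 15:20 UTC on Nov 23.
Add 4 hours 49 minutes leg 1 → 20:09 UTC.
Add 2 hours and 7 minutes layover in Cordova Station → 22:16 UTC.
Add 4 hours and 11 minutes leg 2 → 02:27 UTC (Nov 24).
Add 3 hours 49 minutes layover in Isla Perdida → 06:16 UTC.
Add 11 hours 34 minutes leg 3 → 17:50 UTC.
Miravel is UTC+4:30, so local arrival = 17:50 + 4:30 = 22:20 on Nov 24.

22:20 on Nov 24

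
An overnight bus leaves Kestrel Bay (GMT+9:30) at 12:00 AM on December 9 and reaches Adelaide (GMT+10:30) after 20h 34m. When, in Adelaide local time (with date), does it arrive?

Adelaide is 1:00 ahead of Kestrel Bay.
After 20 hours 34 minutes it is 8:34 PM in Kestrel Bay.
Shift by the zone difference: 8:34 PM + 1:00 = 9:34 PM on Dec 9 in Adelaide.

9:34 PM on December 9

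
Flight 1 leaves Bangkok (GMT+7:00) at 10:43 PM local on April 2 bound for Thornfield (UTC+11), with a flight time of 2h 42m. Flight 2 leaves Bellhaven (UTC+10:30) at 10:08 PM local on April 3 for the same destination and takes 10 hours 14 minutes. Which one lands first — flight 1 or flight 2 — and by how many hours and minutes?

Flight 1 in UTC: 10:43 PM − 7:00 = 3:43 PM on Apr 2.
+2 hours 42 minutes → arrive 6:25 PM UTC on Apr 2.
Flight 2 in UTC: 10:08 PM − 10:30 = 11:38 AM on Apr 3.
+10 hours and 14 minutes → arrive 9:52 PM UTC on Apr 3.
Flight 1 lands earlier by 27 hours 27 minutes.

the first, by 27 hours 27 minutes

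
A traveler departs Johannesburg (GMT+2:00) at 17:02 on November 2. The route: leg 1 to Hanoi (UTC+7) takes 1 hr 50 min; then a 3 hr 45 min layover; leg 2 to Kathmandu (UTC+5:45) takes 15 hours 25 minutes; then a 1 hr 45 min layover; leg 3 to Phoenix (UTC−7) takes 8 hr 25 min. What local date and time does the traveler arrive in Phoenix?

15:12 on Nov 3

Convert departure to UTC: 17:02 − 2:00 = 15:02 UTC on Nov 2.
Add 1 hour 50 minutes leg 1 → 16:52 UTC.
Add 3 hours 45 minutes layover in Hanoi → 20:37 UTC.
Add 15 hours and 25 minutes leg 2 → 12:02 UTC (Nov 3).
Add 1 hour and 45 minutes layover in Kathmandu → 13:47 UTC.
Add 8 hours and 25 minutes leg 3 → 22:12 UTC.
Phoenix is UTC−7:00, so local arrival = 22:12 − 7:00 = 15:12 on Nov 3.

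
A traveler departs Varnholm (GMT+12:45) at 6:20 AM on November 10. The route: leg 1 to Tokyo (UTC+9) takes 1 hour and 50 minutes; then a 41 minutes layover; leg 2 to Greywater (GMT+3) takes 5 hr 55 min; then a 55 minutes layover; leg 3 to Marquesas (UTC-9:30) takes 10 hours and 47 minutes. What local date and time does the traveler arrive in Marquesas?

4:13 AM on November 10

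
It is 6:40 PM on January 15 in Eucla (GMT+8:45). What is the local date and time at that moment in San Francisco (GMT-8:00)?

1:55 AM on January 15

San Francisco is 16:45 behind Eucla.
Shift by the zone difference: 6:40 PM − 16:45 = 1:55 AM on Jan 15 in San Francisco.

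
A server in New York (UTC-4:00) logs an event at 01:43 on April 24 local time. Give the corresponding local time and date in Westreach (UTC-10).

In UTC: 01:43 + 4:00 = 05:43 on Apr 24.
Westreach is UTC−10:00: 05:43 − 10:00 = 19:43 on Apr 23.

19:43 on Apr 23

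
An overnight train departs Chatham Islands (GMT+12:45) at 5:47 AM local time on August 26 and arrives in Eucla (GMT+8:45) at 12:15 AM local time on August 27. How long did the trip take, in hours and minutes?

22 hours 28 minutes

Eucla is 4:00 behind Chatham Islands.
Clock-face elapsed time (ignoring zones) is 18 hours 28 minutes.
Actual elapsed = 18 hours 28 minutes + 4:00 = 22 hours 28 minutes.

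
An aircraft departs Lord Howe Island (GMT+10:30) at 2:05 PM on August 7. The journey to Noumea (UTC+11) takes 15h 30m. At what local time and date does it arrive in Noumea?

Noumea is 0:30 ahead of Lord Howe Island.
After 15 hours 30 minutes it is 5:35 AM (Aug 8) in Lord Howe Island.
Shift by the zone difference: 5:35 AM + 0:30 = 6:05 AM on Aug 8 in Noumea.

6:05 AM on August 8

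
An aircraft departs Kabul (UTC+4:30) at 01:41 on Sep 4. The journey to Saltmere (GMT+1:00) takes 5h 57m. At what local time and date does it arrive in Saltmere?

Convert departure to UTC: 01:41 − 4:30 = 21:11 UTC on Sep 3.
Add 5 hours and 57 minutes travel time → 03:08 UTC (Sep 4).
Saltmere is UTC+1:00, so local arrival = 03:08 + 1:00 = 04:08 on Sep 4.

04:08 on September 4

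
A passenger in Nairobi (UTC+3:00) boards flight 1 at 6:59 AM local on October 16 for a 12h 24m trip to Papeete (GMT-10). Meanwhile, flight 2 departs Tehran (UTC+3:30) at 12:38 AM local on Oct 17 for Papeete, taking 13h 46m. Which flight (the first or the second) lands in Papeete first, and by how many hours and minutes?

Flight 1 in UTC: 6:59 AM − 3:00 = 3:59 AM on Oct 16.
+12 hours and 24 minutes → arrive 4:23 PM UTC on Oct 16.
Flight 2 in UTC: 12:38 AM − 3:30 = 9:08 PM on Oct 16.
+13 hours 46 minutes → arrive 10:54 AM UTC on Oct 17.
Flight 1 lands earlier by 18 hours 31 minutes.

the first, by 18 hours 31 minutes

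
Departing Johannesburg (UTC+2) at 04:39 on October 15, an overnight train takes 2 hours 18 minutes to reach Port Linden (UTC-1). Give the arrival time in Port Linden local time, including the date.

03:57 on October 15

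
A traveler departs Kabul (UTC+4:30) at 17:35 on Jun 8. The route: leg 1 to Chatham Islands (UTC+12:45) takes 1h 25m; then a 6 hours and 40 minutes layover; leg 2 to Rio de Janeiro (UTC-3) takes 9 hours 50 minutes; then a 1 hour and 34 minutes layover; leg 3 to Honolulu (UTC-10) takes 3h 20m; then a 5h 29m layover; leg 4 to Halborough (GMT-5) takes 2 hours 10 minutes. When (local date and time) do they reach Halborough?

14:33 on Jun 9

Convert departure to UTC: 17:35 − 4:30 = 13:05 UTC on Jun 8.
Add 1 hour 25 minutes leg 1 → 14:30 UTC.
Add 6 hours 40 minutes layover in Chatham Islands → 21:10 UTC.
Add 9 hours 50 minutes leg 2 → 07:00 UTC (Jun 9).
Add 1 hour 34 minutes layover in Rio de Janeiro → 08:34 UTC.
Add 3 hours 20 minutes leg 3 → 11:54 UTC.
Add 5 hours 29 minutes layover in Honolulu → 17:23 UTC.
Add 2 hours 10 minutes leg 4 → 19:33 UTC.
Halborough is UTC−5:00, so local arrival = 19:33 − 5:00 = 14:33 on Jun 9.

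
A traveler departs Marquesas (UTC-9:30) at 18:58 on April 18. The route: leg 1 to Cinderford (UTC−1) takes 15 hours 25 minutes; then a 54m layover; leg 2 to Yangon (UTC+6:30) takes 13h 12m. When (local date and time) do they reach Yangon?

Convert departure to UTC: 18:58 + 9:30 = 04:28 UTC on Apr 19.
Add 15 hours and 25 minutes leg 1 → 19:53 UTC.
Add 54 minutes layover in Cinderford → 20:47 UTC.
Add 13 hours 12 minutes leg 2 → 09:59 UTC (Apr 20).
Yangon is UTC+6:30, so local arrival = 09:59 + 6:30 = 16:29 on Apr 20.

16:29 on April 20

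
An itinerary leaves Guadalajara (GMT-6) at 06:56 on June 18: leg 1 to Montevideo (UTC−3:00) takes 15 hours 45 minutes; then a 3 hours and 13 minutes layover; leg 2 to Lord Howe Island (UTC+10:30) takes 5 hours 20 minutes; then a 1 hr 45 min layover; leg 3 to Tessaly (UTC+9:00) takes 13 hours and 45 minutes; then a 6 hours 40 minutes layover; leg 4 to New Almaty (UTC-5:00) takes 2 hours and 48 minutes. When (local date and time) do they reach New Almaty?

09:12 on June 20

Convert departure to UTC: 06:56 + 6:00 = 12:56 UTC on Jun 18.
Add 15 hours 45 minutes leg 1 → 04:41 UTC (Jun 19).
Add 3 hours 13 minutes layover in Montevideo → 07:54 UTC.
Add 5 hours and 20 minutes leg 2 → 13:14 UTC.
Add 1 hour and 45 minutes layover in Lord Howe Island → 14:59 UTC.
Add 13 hours and 45 minutes leg 3 → 04:44 UTC (Jun 20).
Add 6 hours 40 minutes layover in Tessaly → 11:24 UTC.
Add 2 hours 48 minutes leg 4 → 14:12 UTC.
New Almaty is UTC−5:00, so local arrival = 14:12 − 5:00 = 09:12 on Jun 20.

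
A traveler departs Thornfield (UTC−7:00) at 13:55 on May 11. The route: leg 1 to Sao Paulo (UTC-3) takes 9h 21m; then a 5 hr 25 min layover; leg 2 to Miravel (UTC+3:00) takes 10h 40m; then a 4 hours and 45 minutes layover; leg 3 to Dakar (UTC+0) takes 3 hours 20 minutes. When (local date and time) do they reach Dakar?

06:26 on May 13

Convert departure to UTC: 13:55 + 7:00 = 20:55 UTC on May 11.
Add 9 hours and 21 minutes leg 1 → 06:16 UTC (May 12).
Add 5 hours 25 minutes layover in Sao Paulo → 11:41 UTC.
Add 10 hours 40 minutes leg 2 → 22:21 UTC.
Add 4 hours and 45 minutes layover in Miravel → 03:06 UTC (May 13).
Add 3 hours and 20 minutes leg 3 → 06:26 UTC.
Dakar is UTC+0, so local arrival is the same: 06:26 on May 13.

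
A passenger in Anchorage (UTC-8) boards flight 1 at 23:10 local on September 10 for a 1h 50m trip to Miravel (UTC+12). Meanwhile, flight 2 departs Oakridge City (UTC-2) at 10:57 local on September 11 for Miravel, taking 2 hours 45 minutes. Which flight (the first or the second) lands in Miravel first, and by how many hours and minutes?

Flight 1 in UTC: 23:10 + 8:00 = 07:10 on Sep 11.
+1 hour and 50 minutes → arrive 09:00 UTC on Sep 11.
Flight 2 in UTC: 10:57 + 2:00 = 12:57 on Sep 11.
+2 hours 45 minutes → arrive 15:42 UTC on Sep 11.
Flight 1 lands earlier by 6 hours 42 minutes.

the first, by 6 hours 42 minutes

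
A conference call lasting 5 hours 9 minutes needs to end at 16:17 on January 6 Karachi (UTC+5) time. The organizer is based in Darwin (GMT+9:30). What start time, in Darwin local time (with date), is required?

Target end time in UTC: 16:17 − 5:00 = 11:17 on Jan 6.
Subtract 5 hours and 9 minutes → start 06:08 UTC on Jan 6.
Darwin is UTC+9:30: 06:08 + 9:30 = 15:38 on Jan 6.

15:38 on Jan 6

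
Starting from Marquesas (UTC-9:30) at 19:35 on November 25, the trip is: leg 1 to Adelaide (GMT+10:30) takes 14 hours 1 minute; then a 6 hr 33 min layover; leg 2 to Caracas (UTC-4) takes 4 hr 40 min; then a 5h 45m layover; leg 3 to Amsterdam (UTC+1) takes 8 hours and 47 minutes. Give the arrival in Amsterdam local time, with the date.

Convert departure to UTC: 19:35 + 9:30 = 05:05 UTC on Nov 26.
Add 14 hours and 1 minute leg 1 → 19:06 UTC.
Add 6 hours 33 minutes layover in Adelaide → 01:39 UTC (Nov 27).
Add 4 hours 40 minutes leg 2 → 06:19 UTC.
Add 5 hours 45 minutes layover in Caracas → 12:04 UTC.
Add 8 hours and 47 minutes leg 3 → 20:51 UTC.
Amsterdam is UTC+1:00, so local arrival = 20:51 + 1:00 = 21:51 on Nov 27.

21:51 on November 27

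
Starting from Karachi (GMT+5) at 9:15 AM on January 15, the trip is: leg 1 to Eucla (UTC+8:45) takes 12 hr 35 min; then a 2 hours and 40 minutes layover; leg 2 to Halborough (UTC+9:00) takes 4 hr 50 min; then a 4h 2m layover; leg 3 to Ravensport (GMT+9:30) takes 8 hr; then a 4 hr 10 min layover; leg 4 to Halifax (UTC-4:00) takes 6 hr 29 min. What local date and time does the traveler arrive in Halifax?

7:01 PM on January 16

Convert departure to UTC: 9:15 AM − 5:00 = 4:15 AM UTC on Jan 15.
Add 12 hours and 35 minutes leg 1 → 4:50 PM UTC.
Add 2 hours 40 minutes layover in Eucla → 7:30 PM UTC.
Add 4 hours 50 minutes leg 2 → 12:20 AM UTC (Jan 16).
Add 4 hours 2 minutes layover in Halborough → 4:22 AM UTC.
Add 8 hours leg 3 → 12:22 PM UTC.
Add 4 hours and 10 minutes layover in Ravensport → 4:32 PM UTC.
Add 6 hours 29 minutes leg 4 → 11:01 PM UTC.
Halifax is UTC−4:00, so local arrival = 11:01 PM − 4:00 = 7:01 PM on Jan 16.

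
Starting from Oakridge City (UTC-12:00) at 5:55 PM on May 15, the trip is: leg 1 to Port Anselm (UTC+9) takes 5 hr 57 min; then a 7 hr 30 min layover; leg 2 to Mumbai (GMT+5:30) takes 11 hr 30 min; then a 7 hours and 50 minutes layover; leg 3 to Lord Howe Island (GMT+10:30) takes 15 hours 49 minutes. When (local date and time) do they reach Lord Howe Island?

5:01 PM on May 18

Convert departure to UTC: 5:55 PM + 12:00 = 5:55 AM UTC on May 16.
Add 5 hours 57 minutes leg 1 → 11:52 AM UTC.
Add 7 hours 30 minutes layover in Port Anselm → 7:22 PM UTC.
Add 11 hours and 30 minutes leg 2 → 6:52 AM UTC (May 17).
Add 7 hours and 50 minutes layover in Mumbai → 2:42 PM UTC.
Add 15 hours and 49 minutes leg 3 → 6:31 AM UTC (May 18).
Lord Howe Island is UTC+10:30, so local arrival = 6:31 AM + 10:30 = 5:01 PM on May 18.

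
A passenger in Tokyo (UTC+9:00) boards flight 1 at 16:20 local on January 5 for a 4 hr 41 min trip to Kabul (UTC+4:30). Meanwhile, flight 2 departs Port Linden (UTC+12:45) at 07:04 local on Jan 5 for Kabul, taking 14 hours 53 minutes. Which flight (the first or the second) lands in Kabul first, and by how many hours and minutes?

the second, by 2 hours 49 minutes

Flight 1 in UTC: 16:20 − 9:00 = 07:20 on Jan 5.
+4 hours and 41 minutes → arrive 12:01 UTC on Jan 5.
Flight 2 in UTC: 07:04 − 12:45 = 18:19 on Jan 4.
+14 hours and 53 minutes → arrive 09:12 UTC on Jan 5.
Flight 2 lands earlier by 2 hours 49 minutes.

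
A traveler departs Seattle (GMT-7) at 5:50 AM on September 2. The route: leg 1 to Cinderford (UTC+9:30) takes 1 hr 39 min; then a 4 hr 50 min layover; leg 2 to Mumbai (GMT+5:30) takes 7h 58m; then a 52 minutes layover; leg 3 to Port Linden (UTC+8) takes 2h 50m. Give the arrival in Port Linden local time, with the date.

2:59 PM on Sep 3

Convert departure to UTC: 5:50 AM + 7:00 = 12:50 PM UTC on Sep 2.
Add 1 hour and 39 minutes leg 1 → 2:29 PM UTC.
Add 4 hours and 50 minutes layover in Cinderford → 7:19 PM UTC.
Add 7 hours and 58 minutes leg 2 → 3:17 AM UTC (Sep 3).
Add 52 minutes layover in Mumbai → 4:09 AM UTC.
Add 2 hours 50 minutes leg 3 → 6:59 AM UTC.
Port Linden is UTC+8:00, so local arrival = 6:59 AM + 8:00 = 2:59 PM on Sep 3.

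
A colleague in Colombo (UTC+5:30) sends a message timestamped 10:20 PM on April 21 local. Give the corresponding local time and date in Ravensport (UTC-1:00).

3:50 PM on Apr 21

In UTC: 10:20 PM − 5:30 = 4:50 PM on Apr 21.
Ravensport is UTC−1:00: 4:50 PM − 1:00 = 3:50 PM on Apr 21.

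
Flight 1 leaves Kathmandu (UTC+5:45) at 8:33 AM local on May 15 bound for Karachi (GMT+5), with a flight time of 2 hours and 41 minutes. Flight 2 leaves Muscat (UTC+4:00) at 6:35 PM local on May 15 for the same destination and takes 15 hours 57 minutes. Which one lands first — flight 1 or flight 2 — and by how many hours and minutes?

the first, by 25 hours 3 minutes

Flight 1 in UTC: 8:33 AM − 5:45 = 2:48 AM on May 15.
+2 hours 41 minutes → arrive 5:29 AM UTC on May 15.
Flight 2 in UTC: 6:35 PM − 4:00 = 2:35 PM on May 15.
+15 hours 57 minutes → arrive 6:32 AM UTC on May 16.
Flight 1 lands earlier by 25 hours 3 minutes.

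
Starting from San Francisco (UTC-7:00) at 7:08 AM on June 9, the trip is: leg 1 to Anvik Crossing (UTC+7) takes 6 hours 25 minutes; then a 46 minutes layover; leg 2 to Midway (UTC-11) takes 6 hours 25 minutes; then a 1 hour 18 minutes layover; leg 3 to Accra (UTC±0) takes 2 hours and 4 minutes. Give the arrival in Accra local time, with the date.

Convert departure to UTC: 7:08 AM + 7:00 = 2:08 PM UTC on Jun 9.
Add 6 hours and 25 minutes leg 1 → 8:33 PM UTC.
Add 46 minutes layover in Anvik Crossing → 9:19 PM UTC.
Add 6 hours and 25 minutes leg 2 → 3:44 AM UTC (Jun 10).
Add 1 hour and 18 minutes layover in Midway → 5:02 AM UTC.
Add 2 hours and 4 minutes leg 3 → 7:06 AM UTC.
Accra is UTC+0, so local arrival is the same: 7:06 AM on Jun 10.

7:06 AM on Jun 10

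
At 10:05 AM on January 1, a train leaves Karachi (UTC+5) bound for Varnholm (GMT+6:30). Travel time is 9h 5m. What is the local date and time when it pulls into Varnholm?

8:40 PM on Jan 1

Convert departure to UTC: 10:05 AM − 5:00 = 5:05 AM UTC on Jan 1.
Add 9 hours 5 minutes travel time → 2:10 PM UTC.
Varnholm is UTC+6:30, so local arrival = 2:10 PM + 6:30 = 8:40 PM on Jan 1.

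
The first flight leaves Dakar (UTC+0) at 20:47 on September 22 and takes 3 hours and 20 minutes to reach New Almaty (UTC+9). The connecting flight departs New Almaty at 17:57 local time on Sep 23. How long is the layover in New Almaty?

8 hours 50 minutes

Dakar is at UTC+0, so departure is already 20:47 UTC on Sep 22.
Add 3 hours and 20 minutes flight time → 00:07 UTC (Sep 23).
New Almaty is UTC+9:00, so local arrival = 00:07 + 9:00 = 09:07 on Sep 23.
Layover = 17:57 − 09:07 = 8 hours 50 minutes.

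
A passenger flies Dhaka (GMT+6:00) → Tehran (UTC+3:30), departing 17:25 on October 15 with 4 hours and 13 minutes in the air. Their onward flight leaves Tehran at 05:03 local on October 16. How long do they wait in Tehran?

Convert departure to UTC: 17:25 − 6:00 = 11:25 UTC on Oct 15.
Add 4 hours and 13 minutes flight time → 15:38 UTC.
Tehran is UTC+3:30, so local arrival = 15:38 + 3:30 = 19:08 on Oct 15.
Layover = 05:03 − 19:08 (+1 day) = 9 hours 55 minutes.

9 hours 55 minutes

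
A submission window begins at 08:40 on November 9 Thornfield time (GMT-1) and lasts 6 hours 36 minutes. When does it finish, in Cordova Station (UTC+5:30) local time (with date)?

21:46 on Nov 9

Cordova Station is 6:30 ahead of Thornfield.
After 6 hours and 36 minutes it is 15:16 in Thornfield.
Shift by the zone difference: 15:16 + 6:30 = 21:46 on Nov 9 in Cordova Station.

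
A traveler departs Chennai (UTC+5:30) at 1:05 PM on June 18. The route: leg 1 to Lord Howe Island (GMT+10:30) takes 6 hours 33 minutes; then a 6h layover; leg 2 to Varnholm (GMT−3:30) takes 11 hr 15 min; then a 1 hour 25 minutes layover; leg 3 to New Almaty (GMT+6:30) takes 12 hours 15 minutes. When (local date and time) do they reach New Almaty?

Convert departure to UTC: 1:05 PM − 5:30 = 7:35 AM UTC on Jun 18.
Add 6 hours 33 minutes leg 1 → 2:08 PM UTC.
Add 6 hours layover in Lord Howe Island → 8:08 PM UTC.
Add 11 hours and 15 minutes leg 2 → 7:23 AM UTC (Jun 19).
Add 1 hour and 25 minutes layover in Varnholm → 8:48 AM UTC.
Add 12 hours and 15 minutes leg 3 → 9:03 PM UTC.
New Almaty is UTC+6:30, so local arrival = 9:03 PM + 6:30 = 3:33 AM on Jun 20.

3:33 AM on June 20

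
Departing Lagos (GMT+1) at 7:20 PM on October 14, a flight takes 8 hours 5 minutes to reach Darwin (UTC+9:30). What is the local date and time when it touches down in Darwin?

11:55 AM on October 15

Convert departure to UTC: 7:20 PM − 1:00 = 6:20 PM UTC on Oct 14.
Add 8 hours and 5 minutes travel time → 2:25 AM UTC (Oct 15).
Darwin is UTC+9:30, so local arrival = 2:25 AM + 9:30 = 11:55 AM on Oct 15.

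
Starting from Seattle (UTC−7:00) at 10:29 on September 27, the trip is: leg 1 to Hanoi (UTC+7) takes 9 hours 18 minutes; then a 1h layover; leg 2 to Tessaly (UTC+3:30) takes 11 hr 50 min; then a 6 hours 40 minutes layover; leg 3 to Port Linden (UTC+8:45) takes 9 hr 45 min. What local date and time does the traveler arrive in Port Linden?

Convert departure to UTC: 10:29 + 7:00 = 17:29 UTC on Sep 27.
Add 9 hours and 18 minutes leg 1 → 02:47 UTC (Sep 28).
Add 1 hour layover in Hanoi → 03:47 UTC.
Add 11 hours and 50 minutes leg 2 → 15:37 UTC.
Add 6 hours and 40 minutes layover in Tessaly → 22:17 UTC.
Add 9 hours 45 minutes leg 3 → 08:02 UTC (Sep 29).
Port Linden is UTC+8:45, so local arrival = 08:02 + 8:45 = 16:47 on Sep 29.

16:47 on Sep 29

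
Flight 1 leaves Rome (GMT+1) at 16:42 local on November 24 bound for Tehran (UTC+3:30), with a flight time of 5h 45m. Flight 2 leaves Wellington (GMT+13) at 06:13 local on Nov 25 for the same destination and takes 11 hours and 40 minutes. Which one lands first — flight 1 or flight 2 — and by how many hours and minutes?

Flight 1 in UTC: 16:42 − 1:00 = 15:42 on Nov 24.
+5 hours and 45 minutes → arrive 21:27 UTC on Nov 24.
Flight 2 in UTC: 06:13 − 13:00 = 17:13 on Nov 24.
+11 hours and 40 minutes → arrive 04:53 UTC on Nov 25.
Flight 1 lands earlier by 7 hours 26 minutes.

the first, by 7 hours 26 minutes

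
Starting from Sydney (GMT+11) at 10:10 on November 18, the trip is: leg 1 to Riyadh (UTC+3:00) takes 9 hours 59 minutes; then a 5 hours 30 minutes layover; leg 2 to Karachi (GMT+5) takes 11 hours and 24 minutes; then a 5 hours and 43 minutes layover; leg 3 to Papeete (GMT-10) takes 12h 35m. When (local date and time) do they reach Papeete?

Convert departure to UTC: 10:10 − 11:00 = 23:10 UTC on Nov 17.
Add 9 hours and 59 minutes leg 1 → 09:09 UTC (Nov 18).
Add 5 hours 30 minutes layover in Riyadh → 14:39 UTC.
Add 11 hours 24 minutes leg 2 → 02:03 UTC (Nov 19).
Add 5 hours and 43 minutes layover in Karachi → 07:46 UTC.
Add 12 hours and 35 minutes leg 3 → 20:21 UTC.
Papeete is UTC−10:00, so local arrival = 20:21 − 10:00 = 10:21 on Nov 19.

10:21 on November 19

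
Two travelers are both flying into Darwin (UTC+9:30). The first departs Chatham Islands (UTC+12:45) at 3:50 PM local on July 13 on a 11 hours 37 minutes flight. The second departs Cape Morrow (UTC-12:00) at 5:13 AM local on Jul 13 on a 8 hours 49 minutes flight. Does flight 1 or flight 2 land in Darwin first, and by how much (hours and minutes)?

Flight 1 in UTC: 3:50 PM − 12:45 = 3:05 AM on Jul 13.
+11 hours and 37 minutes → arrive 2:42 PM UTC on Jul 13.
Flight 2 in UTC: 5:13 AM + 12:00 = 5:13 PM on Jul 13.
+8 hours 49 minutes → arrive 2:02 AM UTC on Jul 14.
Flight 1 lands earlier by 11 hours 20 minutes.

the first, by 11 hours 20 minutes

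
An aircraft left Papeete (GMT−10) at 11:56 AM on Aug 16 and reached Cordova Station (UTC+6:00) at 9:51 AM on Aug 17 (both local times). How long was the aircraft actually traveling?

Cordova Station is 16:00 ahead of Papeete.
Clock-face elapsed time (ignoring zones) is 21 hours 55 minutes.
Actual elapsed = 21 hours 55 minutes − 16:00 = 5 hours 55 minutes.

5 hours 55 minutes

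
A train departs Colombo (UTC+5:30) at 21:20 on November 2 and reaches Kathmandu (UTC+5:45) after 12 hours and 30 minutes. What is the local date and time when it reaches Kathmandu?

Kathmandu is 0:15 ahead of Colombo.
After 12 hours 30 minutes it is 09:50 (Nov 3) in Colombo.
Shift by the zone difference: 09:50 + 0:15 = 10:05 on Nov 3 in Kathmandu.

10:05 on November 3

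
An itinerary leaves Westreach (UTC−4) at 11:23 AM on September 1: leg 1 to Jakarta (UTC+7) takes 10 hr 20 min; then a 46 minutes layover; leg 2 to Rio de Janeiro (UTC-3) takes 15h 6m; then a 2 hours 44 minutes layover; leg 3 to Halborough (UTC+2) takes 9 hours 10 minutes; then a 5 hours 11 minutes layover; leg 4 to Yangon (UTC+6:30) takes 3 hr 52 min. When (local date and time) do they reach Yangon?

9:02 PM on September 3

Convert departure to UTC: 11:23 AM + 4:00 = 3:23 PM UTC on Sep 1.
Add 10 hours 20 minutes leg 1 → 1:43 AM UTC (Sep 2).
Add 46 minutes layover in Jakarta → 2:29 AM UTC.
Add 15 hours 6 minutes leg 2 → 5:35 PM UTC.
Add 2 hours and 44 minutes layover in Rio de Janeiro → 8:19 PM UTC.
Add 9 hours and 10 minutes leg 3 → 5:29 AM UTC (Sep 3).
Add 5 hours and 11 minutes layover in Halborough → 10:40 AM UTC.
Add 3 hours 52 minutes leg 4 → 2:32 PM UTC.
Yangon is UTC+6:30, so local arrival = 2:32 PM + 6:30 = 9:02 PM on Sep 3.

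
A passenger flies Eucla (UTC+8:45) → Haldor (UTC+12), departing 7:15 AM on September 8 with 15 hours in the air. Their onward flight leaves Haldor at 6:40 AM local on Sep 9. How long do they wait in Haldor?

Convert departure to UTC: 7:15 AM − 8:45 = 10:30 PM UTC on Sep 7.
Add 15 hours flight time → 1:30 PM UTC (Sep 8).
Haldor is UTC+12:00, so local arrival = 1:30 PM + 12:00 = 1:30 AM on Sep 9.
Layover = 6:40 AM − 1:30 AM = 5 hours 10 minutes.

5 hours 10 minutes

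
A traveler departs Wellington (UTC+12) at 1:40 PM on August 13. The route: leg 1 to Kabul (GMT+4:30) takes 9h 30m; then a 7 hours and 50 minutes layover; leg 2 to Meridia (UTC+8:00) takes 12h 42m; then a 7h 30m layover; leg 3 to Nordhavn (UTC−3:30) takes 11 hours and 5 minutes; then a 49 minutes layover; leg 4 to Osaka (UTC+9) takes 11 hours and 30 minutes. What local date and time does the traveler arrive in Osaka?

11:36 PM on August 15

Convert departure to UTC: 1:40 PM − 12:00 = 1:40 AM UTC on Aug 13.
Add 9 hours 30 minutes leg 1 → 11:10 AM UTC.
Add 7 hours 50 minutes layover in Kabul → 7:00 PM UTC.
Add 12 hours and 42 minutes leg 2 → 7:42 AM UTC (Aug 14).
Add 7 hours and 30 minutes layover in Meridia → 3:12 PM UTC.
Add 11 hours and 5 minutes leg 3 → 2:17 AM UTC (Aug 15).
Add 49 minutes layover in Nordhavn → 3:06 AM UTC.
Add 11 hours 30 minutes leg 4 → 2:36 PM UTC.
Osaka is UTC+9:00, so local arrival = 2:36 PM + 9:00 = 11:36 PM on Aug 15.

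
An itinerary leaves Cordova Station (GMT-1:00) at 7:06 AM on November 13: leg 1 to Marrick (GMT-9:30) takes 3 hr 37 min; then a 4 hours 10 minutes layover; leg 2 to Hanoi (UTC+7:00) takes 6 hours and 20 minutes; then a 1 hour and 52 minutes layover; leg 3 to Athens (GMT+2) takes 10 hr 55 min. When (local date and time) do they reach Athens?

1:00 PM on November 14

Convert departure to UTC: 7:06 AM + 1:00 = 8:06 AM UTC on Nov 13.
Add 3 hours 37 minutes leg 1 → 11:43 AM UTC.
Add 4 hours 10 minutes layover in Marrick → 3:53 PM UTC.
Add 6 hours 20 minutes leg 2 → 10:13 PM UTC.
Add 1 hour and 52 minutes layover in Hanoi → 12:05 AM UTC (Nov 14).
Add 10 hours 55 minutes leg 3 → 11:00 AM UTC.
Athens is UTC+2:00, so local arrival = 11:00 AM + 2:00 = 1:00 PM on Nov 14.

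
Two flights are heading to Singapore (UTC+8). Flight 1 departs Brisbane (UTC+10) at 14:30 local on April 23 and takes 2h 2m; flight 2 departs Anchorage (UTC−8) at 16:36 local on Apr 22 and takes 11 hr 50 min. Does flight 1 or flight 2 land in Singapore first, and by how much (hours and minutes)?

the first, by 5 hours 54 minutes

Flight 1 in UTC: 14:30 − 10:00 = 04:30 on Apr 23.
+2 hours 2 minutes → arrive 06:32 UTC on Apr 23.
Flight 2 in UTC: 16:36 + 8:00 = 00:36 on Apr 23.
+11 hours and 50 minutes → arrive 12:26 UTC on Apr 23.
Flight 1 lands earlier by 5 hours 54 minutes.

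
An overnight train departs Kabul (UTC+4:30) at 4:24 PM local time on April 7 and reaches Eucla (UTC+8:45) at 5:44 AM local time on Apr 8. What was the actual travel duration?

9 hours 5 minutes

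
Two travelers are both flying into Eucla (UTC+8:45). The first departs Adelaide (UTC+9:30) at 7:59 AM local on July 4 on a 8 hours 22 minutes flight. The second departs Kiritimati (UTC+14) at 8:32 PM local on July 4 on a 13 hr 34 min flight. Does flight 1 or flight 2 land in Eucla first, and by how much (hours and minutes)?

Flight 1 in UTC: 7:59 AM − 9:30 = 10:29 PM on Jul 3.
+8 hours 22 minutes → arrive 6:51 AM UTC on Jul 4.
Flight 2 in UTC: 8:32 PM − 14:00 = 6:32 AM on Jul 4.
+13 hours and 34 minutes → arrive 8:06 PM UTC on Jul 4.
Flight 1 lands earlier by 13 hours 15 minutes.

the first, by 13 hours 15 minutes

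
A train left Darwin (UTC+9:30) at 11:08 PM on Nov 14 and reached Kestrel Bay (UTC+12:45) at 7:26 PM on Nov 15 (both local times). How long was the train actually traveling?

17 hours 3 minutes

Kestrel Bay is 3:15 ahead of Darwin.
Clock-face elapsed time (ignoring zones) is 20 hours 18 minutes.
Actual elapsed = 20 hours 18 minutes − 3:15 = 17 hours 3 minutes.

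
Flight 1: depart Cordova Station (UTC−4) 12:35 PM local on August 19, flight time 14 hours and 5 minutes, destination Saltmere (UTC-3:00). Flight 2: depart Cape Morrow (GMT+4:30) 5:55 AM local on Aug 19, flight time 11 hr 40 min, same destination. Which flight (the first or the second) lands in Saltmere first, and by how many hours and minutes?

Flight 1 in UTC: 12:35 PM + 4:00 = 4:35 PM on Aug 19.
+14 hours and 5 minutes → arrive 6:40 AM UTC on Aug 20.
Flight 2 in UTC: 5:55 AM − 4:30 = 1:25 AM on Aug 19.
+11 hours and 40 minutes → arrive 1:05 PM UTC on Aug 19.
Flight 2 lands earlier by 17 hours 35 minutes.

the second, by 17 hours 35 minutes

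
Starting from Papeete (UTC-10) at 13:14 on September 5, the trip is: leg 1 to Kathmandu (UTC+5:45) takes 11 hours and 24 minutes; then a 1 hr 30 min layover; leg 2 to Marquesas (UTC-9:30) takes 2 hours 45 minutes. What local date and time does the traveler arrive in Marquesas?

Convert departure to UTC: 13:14 + 10:00 = 23:14 UTC on Sep 5.
Add 11 hours 24 minutes leg 1 → 10:38 UTC (Sep 6).
Add 1 hour and 30 minutes layover in Kathmandu → 12:08 UTC.
Add 2 hours 45 minutes leg 2 → 14:53 UTC.
Marquesas is UTC−9:30, so local arrival = 14:53 − 9:30 = 05:23 on Sep 6.

05:23 on September 6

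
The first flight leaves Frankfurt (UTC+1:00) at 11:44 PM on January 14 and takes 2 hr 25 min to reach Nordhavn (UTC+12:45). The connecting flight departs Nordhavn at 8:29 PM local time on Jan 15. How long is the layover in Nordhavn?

Convert departure to UTC: 11:44 PM − 1:00 = 10:44 PM UTC on Jan 14.
Add 2 hours 25 minutes flight time → 1:09 AM UTC (Jan 15).
Nordhavn is UTC+12:45, so local arrival = 1:09 AM + 12:45 = 1:54 PM on Jan 15.
Layover = 8:29 PM − 1:54 PM = 6 hours 35 minutes.

6 hours 35 minutes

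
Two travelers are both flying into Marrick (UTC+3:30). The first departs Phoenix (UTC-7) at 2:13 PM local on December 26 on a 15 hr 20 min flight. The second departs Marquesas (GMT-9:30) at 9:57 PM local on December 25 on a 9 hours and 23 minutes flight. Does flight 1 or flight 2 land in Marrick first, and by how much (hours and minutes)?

Flight 1 in UTC: 2:13 PM + 7:00 = 9:13 PM on Dec 26.
+15 hours 20 minutes → arrive 12:33 PM UTC on Dec 27.
Flight 2 in UTC: 9:57 PM + 9:30 = 7:27 AM on Dec 26.
+9 hours 23 minutes → arrive 4:50 PM UTC on Dec 26.
Flight 2 lands earlier by 19 hours 43 minutes.

the second, by 19 hours 43 minutes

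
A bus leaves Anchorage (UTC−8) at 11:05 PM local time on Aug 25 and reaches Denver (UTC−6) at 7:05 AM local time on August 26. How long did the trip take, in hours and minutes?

Departure in UTC: 11:05 PM + 8:00 = 7:05 AM on Aug 26.
Arrival in UTC: 7:05 AM + 6:00 = 1:05 PM on Aug 26.
Elapsed = 1:05 PM − 7:05 AM = 6 hours.

6 hours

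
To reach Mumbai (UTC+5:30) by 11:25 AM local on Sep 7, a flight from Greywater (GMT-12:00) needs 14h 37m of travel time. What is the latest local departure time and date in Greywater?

3:18 AM on September 6

Target arrival in UTC: 11:25 AM − 5:30 = 5:55 AM on Sep 7.
Subtract 14 hours 37 minutes → departure 3:18 PM UTC on Sep 6.
Greywater is UTC−12:00: 3:18 PM − 12:00 = 3:18 AM on Sep 6.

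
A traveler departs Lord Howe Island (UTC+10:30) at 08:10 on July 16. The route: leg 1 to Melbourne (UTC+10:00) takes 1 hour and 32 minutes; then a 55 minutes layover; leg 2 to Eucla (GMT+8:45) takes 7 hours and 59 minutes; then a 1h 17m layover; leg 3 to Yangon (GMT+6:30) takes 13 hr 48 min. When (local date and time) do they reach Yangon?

Convert departure to UTC: 08:10 − 10:30 = 21:40 UTC on Jul 15.
Add 1 hour and 32 minutes leg 1 → 23:12 UTC.
Add 55 minutes layover in Melbourne → 00:07 UTC (Jul 16).
Add 7 hours and 59 minutes leg 2 → 08:06 UTC.
Add 1 hour and 17 minutes layover in Eucla → 09:23 UTC.
Add 13 hours 48 minutes leg 3 → 23:11 UTC.
Yangon is UTC+6:30, so local arrival = 23:11 + 6:30 = 05:41 on Jul 17.

05:41 on Jul 17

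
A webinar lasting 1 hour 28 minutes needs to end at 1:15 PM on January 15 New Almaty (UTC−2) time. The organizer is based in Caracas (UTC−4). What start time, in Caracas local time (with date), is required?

Target end time in UTC: 1:15 PM + 2:00 = 3:15 PM on Jan 15.
Subtract 1 hour 28 minutes → start 1:47 PM UTC on Jan 15.
Caracas is UTC−4:00: 1:47 PM − 4:00 = 9:47 AM on Jan 15.

9:47 AM on Jan 15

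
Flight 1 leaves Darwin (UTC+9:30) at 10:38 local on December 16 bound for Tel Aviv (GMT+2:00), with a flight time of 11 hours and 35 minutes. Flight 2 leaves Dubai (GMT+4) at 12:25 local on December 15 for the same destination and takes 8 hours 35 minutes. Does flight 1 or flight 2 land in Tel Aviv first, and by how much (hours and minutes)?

Flight 1 in UTC: 10:38 − 9:30 = 01:08 on Dec 16.
+11 hours and 35 minutes → arrive 12:43 UTC on Dec 16.
Flight 2 in UTC: 12:25 − 4:00 = 08:25 on Dec 15.
+8 hours and 35 minutes → arrive 17:00 UTC on Dec 15.
Flight 2 lands earlier by 19 hours 43 minutes.

the second, by 19 hours 43 minutes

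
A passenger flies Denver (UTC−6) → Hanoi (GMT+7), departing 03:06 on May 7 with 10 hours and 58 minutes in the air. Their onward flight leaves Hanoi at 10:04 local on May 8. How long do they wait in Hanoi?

7 hours

Convert departure to UTC: 03:06 + 6:00 = 09:06 UTC on May 7.
Add 10 hours and 58 minutes flight time → 20:04 UTC.
Hanoi is UTC+7:00, so local arrival = 20:04 + 7:00 = 03:04 on May 8.
Layover = 10:04 − 03:04 = 7 hours.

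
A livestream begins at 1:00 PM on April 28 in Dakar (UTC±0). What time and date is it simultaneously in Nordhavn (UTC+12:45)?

Nordhavn is 12:45 ahead of Dakar.
Shift by the zone difference: 1:00 PM + 12:45 = 1:45 AM on Apr 29 in Nordhavn.

1:45 AM on April 29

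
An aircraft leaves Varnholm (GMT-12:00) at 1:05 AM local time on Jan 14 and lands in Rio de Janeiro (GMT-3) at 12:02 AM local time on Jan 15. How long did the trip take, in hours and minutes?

Rio de Janeiro is 9:00 ahead of Varnholm.
Clock-face elapsed time (ignoring zones) is 22 hours 57 minutes.
Actual elapsed = 22 hours 57 minutes − 9:00 = 13 hours 57 minutes.

13 hours 57 minutes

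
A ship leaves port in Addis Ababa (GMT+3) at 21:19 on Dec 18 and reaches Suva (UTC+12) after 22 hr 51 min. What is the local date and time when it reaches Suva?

Convert departure to UTC: 21:19 − 3:00 = 18:19 UTC on Dec 18.
Add 22 hours and 51 minutes travel time → 17:10 UTC (Dec 19).
Suva is UTC+12:00, so local arrival = 17:10 + 12:00 = 05:10 on Dec 20.

05:10 on December 20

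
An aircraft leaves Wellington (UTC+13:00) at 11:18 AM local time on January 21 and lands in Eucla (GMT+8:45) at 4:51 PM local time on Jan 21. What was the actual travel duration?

9 hours 48 minutes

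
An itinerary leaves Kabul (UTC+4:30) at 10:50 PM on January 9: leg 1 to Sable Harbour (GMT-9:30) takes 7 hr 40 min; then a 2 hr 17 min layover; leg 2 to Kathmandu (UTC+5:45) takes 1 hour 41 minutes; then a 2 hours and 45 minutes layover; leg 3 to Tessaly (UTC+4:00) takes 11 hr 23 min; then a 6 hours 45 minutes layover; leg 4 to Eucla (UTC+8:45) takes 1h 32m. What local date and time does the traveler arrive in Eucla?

1:08 PM on January 11

Convert departure to UTC: 10:50 PM − 4:30 = 6:20 PM UTC on Jan 9.
Add 7 hours and 40 minutes leg 1 → 2:00 AM UTC (Jan 10).
Add 2 hours and 17 minutes layover in Sable Harbour → 4:17 AM UTC.
Add 1 hour and 41 minutes leg 2 → 5:58 AM UTC.
Add 2 hours 45 minutes layover in Kathmandu → 8:43 AM UTC.
Add 11 hours and 23 minutes leg 3 → 8:06 PM UTC.
Add 6 hours 45 minutes layover in Tessaly → 2:51 AM UTC (Jan 11).
Add 1 hour 32 minutes leg 4 → 4:23 AM UTC.
Eucla is UTC+8:45, so local arrival = 4:23 AM + 8:45 = 1:08 PM on Jan 11.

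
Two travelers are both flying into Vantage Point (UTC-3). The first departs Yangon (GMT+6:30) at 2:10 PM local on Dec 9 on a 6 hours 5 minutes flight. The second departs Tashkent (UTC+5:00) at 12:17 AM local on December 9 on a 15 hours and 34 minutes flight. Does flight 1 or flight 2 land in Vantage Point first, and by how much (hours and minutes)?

Flight 1 in UTC: 2:10 PM − 6:30 = 7:40 AM on Dec 9.
+6 hours and 5 minutes → arrive 1:45 PM UTC on Dec 9.
Flight 2 in UTC: 12:17 AM − 5:00 = 7:17 PM on Dec 8.
+15 hours 34 minutes → arrive 10:51 AM UTC on Dec 9.
Flight 2 lands earlier by 2 hours 54 minutes.

the second, by 2 hours 54 minutes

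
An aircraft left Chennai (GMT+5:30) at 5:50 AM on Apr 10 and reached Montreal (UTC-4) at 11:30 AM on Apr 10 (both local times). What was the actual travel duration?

Departure in UTC: 5:50 AM − 5:30 = 12:20 AM on Apr 10.
Arrival in UTC: 11:30 AM + 4:00 = 3:30 PM on Apr 10.
Elapsed = 3:30 PM − 12:20 AM = 15 hours 10 minutes.

15 hours 10 minutes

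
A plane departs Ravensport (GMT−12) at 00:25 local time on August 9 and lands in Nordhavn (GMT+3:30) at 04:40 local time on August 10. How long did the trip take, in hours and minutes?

Departure in UTC: 00:25 + 12:00 = 12:25 on Aug 9.
Arrival in UTC: 04:40 − 3:30 = 01:10 on Aug 10.
Elapsed = 01:10 − 12:25 (+1 day) = 12 hours 45 minutes.

12 hours 45 minutes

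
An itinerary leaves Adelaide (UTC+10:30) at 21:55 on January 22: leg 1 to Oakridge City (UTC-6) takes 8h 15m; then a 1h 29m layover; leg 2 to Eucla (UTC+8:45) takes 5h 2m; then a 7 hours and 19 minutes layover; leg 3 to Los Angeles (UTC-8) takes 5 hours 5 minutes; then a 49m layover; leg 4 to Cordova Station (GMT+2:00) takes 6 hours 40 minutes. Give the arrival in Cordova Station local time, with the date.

00:04 on Jan 24

Convert departure to UTC: 21:55 − 10:30 = 11:25 UTC on Jan 22.
Add 8 hours 15 minutes leg 1 → 19:40 UTC.
Add 1 hour and 29 minutes layover in Oakridge City → 21:09 UTC.
Add 5 hours and 2 minutes leg 2 → 02:11 UTC (Jan 23).
Add 7 hours 19 minutes layover in Eucla → 09:30 UTC.
Add 5 hours 5 minutes leg 3 → 14:35 UTC.
Add 49 minutes layover in Los Angeles → 15:24 UTC.
Add 6 hours 40 minutes leg 4 → 22:04 UTC.
Cordova Station is UTC+2:00, so local arrival = 22:04 + 2:00 = 00:04 on Jan 24.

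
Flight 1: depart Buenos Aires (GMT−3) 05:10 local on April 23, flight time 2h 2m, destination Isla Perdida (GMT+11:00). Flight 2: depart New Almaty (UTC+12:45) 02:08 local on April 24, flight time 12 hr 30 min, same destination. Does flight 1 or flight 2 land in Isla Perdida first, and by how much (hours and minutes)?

the first, by 15 hours 41 minutes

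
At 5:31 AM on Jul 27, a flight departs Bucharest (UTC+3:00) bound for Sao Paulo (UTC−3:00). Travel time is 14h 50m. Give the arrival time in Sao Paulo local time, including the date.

2:21 PM on Jul 27

Sao Paulo is 6:00 behind Bucharest.
After 14 hours 50 minutes it is 8:21 PM in Bucharest.
Shift by the zone difference: 8:21 PM − 6:00 = 2:21 PM on Jul 27 in Sao Paulo.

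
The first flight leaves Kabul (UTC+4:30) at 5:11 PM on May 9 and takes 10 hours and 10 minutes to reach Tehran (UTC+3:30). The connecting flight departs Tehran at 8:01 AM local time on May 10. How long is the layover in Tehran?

Convert departure to UTC: 5:11 PM − 4:30 = 12:41 PM UTC on May 9.
Add 10 hours 10 minutes flight time → 10:51 PM UTC.
Tehran is UTC+3:30, so local arrival = 10:51 PM + 3:30 = 2:21 AM on May 10.
Layover = 8:01 AM − 2:21 AM = 5 hours 40 minutes.

5 hours 40 minutes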